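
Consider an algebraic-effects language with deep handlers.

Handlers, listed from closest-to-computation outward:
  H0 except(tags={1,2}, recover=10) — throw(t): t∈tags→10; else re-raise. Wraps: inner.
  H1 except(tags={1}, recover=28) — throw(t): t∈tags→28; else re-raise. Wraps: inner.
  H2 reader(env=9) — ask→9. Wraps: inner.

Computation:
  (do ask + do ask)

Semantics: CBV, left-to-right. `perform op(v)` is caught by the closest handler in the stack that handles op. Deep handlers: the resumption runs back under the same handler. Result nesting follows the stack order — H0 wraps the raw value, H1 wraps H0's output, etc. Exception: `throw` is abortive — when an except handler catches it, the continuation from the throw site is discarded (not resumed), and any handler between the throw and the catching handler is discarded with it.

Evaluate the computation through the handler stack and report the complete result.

Working:
ask @ H2 ⇒ 9
ask @ H2 ⇒ 9
H0 returns 18
H1 returns 18
H2 returns 18
= 18

Answer: 18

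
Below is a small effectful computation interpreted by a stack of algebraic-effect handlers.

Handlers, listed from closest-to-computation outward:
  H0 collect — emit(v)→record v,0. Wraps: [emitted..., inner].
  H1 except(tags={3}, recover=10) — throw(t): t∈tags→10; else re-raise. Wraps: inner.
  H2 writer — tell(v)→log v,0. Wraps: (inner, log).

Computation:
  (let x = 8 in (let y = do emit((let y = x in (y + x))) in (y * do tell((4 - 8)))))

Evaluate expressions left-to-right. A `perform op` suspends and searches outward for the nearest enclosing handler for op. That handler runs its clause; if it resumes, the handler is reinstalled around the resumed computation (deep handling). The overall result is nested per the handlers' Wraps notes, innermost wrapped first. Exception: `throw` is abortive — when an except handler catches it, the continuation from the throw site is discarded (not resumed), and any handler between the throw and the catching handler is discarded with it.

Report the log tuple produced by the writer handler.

Working:
emit(16) @ H0 ⇒ out+=16
tell(-4) @ H2 ⇒ log+=-4
H0 returns [16, 0]
H1 returns [16, 0]
H2 returns ([16, 0], (-4))
= ([16, 0], (-4))

Answer: (-4)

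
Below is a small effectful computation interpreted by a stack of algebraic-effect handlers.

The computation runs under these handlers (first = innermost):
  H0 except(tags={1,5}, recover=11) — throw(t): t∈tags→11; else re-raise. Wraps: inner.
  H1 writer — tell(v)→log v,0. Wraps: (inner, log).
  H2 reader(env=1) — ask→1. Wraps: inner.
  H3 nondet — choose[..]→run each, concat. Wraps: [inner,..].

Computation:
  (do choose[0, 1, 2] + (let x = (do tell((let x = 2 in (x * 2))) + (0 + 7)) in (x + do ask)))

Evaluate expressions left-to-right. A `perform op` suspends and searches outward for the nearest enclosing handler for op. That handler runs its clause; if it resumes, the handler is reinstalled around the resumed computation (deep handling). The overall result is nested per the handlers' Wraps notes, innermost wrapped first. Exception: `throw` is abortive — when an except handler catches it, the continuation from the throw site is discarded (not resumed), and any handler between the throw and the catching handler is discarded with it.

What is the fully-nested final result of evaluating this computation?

Answer: [(8, (4)), (9, (4)), (10, (4))]

Working:
choose[0, 1, 2] @ H3
  branch[0] choose=0:
    tell(4) @ H1 ⇒ log+=4
    ask @ H2 ⇒ 1
    H0 returns 8
    H1 returns (8, (4))
    H2 returns (8, (4))
    H3 returns [(8, (4))]
  branch[1] choose=1:
    tell(4) @ H1 ⇒ log+=4
    ask @ H2 ⇒ 1
    H0 returns 9
    H1 returns (9, (4))
    H2 returns (9, (4))
    H3 returns [(9, (4))]
  branch[2] choose=2:
    tell(4) @ H1 ⇒ log+=4
    ask @ H2 ⇒ 1
    H0 returns 10
    H1 returns (10, (4))
    H2 returns (10, (4))
    H3 returns [(10, (4))]
= [(8, (4)), (9, (4)), (10, (4))]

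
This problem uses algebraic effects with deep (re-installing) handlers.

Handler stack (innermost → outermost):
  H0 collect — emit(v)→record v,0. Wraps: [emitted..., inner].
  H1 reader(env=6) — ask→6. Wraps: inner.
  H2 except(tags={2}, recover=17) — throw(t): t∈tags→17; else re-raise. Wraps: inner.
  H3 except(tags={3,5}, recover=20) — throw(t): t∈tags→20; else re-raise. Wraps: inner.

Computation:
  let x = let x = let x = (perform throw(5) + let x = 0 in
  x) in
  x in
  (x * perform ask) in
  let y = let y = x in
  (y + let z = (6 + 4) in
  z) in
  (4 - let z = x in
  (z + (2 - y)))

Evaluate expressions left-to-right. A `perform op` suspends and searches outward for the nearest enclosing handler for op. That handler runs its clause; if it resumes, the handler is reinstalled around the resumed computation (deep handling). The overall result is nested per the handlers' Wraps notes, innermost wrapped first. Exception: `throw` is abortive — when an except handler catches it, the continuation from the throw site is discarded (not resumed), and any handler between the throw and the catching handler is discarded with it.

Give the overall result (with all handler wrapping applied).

Working:
throw(5) @ H2 re-raised
throw(5) @ H3 caught ⇒ 20
= 20

Answer: 20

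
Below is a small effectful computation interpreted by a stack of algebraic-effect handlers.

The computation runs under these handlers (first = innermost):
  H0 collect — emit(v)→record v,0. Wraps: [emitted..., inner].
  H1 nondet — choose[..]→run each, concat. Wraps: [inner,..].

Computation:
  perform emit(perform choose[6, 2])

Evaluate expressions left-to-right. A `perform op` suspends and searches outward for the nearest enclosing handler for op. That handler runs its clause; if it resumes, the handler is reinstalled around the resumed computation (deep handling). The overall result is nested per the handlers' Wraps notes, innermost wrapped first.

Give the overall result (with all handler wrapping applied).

Working:
choose[6, 2] @ H1
  branch[0] choose=6:
    emit(6) @ H0 ⇒ out+=6
    H0 returns [6, 0]
    H1 returns [[6, 0]]
  branch[1] choose=2:
    emit(2) @ H0 ⇒ out+=2
    H0 returns [2, 0]
    H1 returns [[2, 0]]
= [[6, 0], [2, 0]]

Answer: [[6, 0], [2, 0]]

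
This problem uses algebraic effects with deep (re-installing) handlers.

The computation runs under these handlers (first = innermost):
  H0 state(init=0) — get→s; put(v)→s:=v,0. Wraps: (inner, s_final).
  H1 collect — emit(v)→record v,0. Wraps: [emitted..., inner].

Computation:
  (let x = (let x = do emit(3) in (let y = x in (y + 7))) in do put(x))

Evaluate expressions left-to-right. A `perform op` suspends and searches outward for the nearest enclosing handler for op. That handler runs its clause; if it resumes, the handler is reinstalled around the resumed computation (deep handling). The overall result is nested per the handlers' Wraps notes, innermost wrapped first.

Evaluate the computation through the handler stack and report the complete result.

Working:
emit(3) @ H1 ⇒ out+=3
put(7) @ H0 ⇒ s:=7
H0 returns (0, 7)
H1 returns [3, (0, 7)]
= [3, (0, 7)]

Answer: [3, (0, 7)]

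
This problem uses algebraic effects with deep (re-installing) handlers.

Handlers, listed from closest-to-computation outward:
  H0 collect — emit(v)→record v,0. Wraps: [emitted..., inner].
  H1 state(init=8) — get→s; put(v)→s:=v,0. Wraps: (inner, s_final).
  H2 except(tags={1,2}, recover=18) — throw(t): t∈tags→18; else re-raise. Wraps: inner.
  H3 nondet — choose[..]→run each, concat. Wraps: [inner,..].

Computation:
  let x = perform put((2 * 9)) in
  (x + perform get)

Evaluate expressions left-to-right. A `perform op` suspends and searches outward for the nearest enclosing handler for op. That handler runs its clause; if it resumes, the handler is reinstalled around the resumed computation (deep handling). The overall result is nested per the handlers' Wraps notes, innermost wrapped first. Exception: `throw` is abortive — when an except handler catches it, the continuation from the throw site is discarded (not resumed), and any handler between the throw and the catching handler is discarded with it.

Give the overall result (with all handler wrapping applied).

Working:
put(18) @ H1 ⇒ s:=18
get @ H1 ⇒ 18
H0 returns [18]
H1 returns ([18], 18)
H2 returns ([18], 18)
H3 returns [([18], 18)]
= [([18], 18)]

Answer: [([18], 18)]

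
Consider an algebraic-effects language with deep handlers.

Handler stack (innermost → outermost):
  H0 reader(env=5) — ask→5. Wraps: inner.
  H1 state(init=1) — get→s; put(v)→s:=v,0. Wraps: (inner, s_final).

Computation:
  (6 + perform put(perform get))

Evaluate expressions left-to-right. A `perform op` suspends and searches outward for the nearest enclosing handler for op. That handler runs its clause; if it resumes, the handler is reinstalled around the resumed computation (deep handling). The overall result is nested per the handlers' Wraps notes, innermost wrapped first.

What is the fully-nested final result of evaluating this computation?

Step-by-step:
get @ H1 ⇒ 1
put(1) @ H1 ⇒ s:=1
H0 returns 6
H1 returns (6, 1)
= (6, 1)

Answer: (6, 1)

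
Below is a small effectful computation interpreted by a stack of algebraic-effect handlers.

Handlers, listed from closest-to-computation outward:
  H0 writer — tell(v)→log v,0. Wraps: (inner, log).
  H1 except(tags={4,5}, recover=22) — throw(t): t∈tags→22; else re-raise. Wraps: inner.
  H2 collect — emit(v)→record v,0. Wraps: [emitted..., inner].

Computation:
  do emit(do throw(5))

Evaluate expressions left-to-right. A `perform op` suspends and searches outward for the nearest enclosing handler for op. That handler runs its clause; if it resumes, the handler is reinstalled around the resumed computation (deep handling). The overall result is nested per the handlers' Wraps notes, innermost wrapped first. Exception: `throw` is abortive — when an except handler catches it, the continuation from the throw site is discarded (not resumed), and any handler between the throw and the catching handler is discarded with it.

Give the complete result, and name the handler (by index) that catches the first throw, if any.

Working:
throw(5) @ H1 caught ⇒ 22
H2 returns [22]
= [22]

Answer: [22] ; first throw caught by: H1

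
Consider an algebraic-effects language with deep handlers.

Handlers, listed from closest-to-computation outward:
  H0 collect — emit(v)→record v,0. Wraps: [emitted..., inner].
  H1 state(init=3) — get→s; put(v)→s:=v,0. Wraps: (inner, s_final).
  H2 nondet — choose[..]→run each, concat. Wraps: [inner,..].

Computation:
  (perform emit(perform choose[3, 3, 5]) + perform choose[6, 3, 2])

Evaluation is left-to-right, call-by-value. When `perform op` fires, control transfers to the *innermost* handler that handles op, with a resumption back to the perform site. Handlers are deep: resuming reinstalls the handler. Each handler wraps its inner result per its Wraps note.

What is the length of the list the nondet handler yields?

Answer: 9

Evaluation trace:
choose[3, 3, 5] @ H2
  branch[0] choose=3:
    emit(3) @ H0 ⇒ out+=3
    choose[6, 3, 2] @ H2
      branch[0] choose=6:
        H0 returns [3, 6]
        H1 returns ([3, 6], 3)
        H2 returns [([3, 6], 3)]
      branch[1] choose=3:
        H0 returns [3, 3]
        H1 returns ([3, 3], 3)
        H2 returns [([3, 3], 3)]
      branch[2] choose=2:
        H0 returns [3, 2]
        H1 returns ([3, 2], 3)
        H2 returns [([3, 2], 3)]
  branch[1] choose=3:
    emit(3) @ H0 ⇒ out+=3
    choose[6, 3, 2] @ H2
      branch[0] choose=6:
        H0 returns [3, 6]
        H1 returns ([3, 6], 3)
        H2 returns [([3, 6], 3)]
      branch[1] choose=3:
        H0 returns [3, 3]
        H1 returns ([3, 3], 3)
        H2 returns [([3, 3], 3)]
      branch[2] choose=2:
        H0 returns [3, 2]
        H1 returns ([3, 2], 3)
        H2 returns [([3, 2], 3)]
  branch[2] choose=5:
    emit(5) @ H0 ⇒ out+=5
    choose[6, 3, 2] @ H2
      branch[0] choose=6:
        H0 returns [5, 6]
        H1 returns ([5, 6], 3)
        H2 returns [([5, 6], 3)]
      branch[1] choose=3:
        H0 returns [5, 3]
        H1 returns ([5, 3], 3)
        H2 returns [([5, 3], 3)]
      branch[2] choose=2:
        H0 returns [5, 2]
        H1 returns ([5, 2], 3)
        H2 returns [([5, 2], 3)]
= [([3, 6], 3), ([3, 3], 3), ([3, 2], 3), ([3, 6], 3), ([3, 3], 3), ([3, 2], 3), ([5, 6], 3), ([5, 3], 3), ([5, 2], 3)]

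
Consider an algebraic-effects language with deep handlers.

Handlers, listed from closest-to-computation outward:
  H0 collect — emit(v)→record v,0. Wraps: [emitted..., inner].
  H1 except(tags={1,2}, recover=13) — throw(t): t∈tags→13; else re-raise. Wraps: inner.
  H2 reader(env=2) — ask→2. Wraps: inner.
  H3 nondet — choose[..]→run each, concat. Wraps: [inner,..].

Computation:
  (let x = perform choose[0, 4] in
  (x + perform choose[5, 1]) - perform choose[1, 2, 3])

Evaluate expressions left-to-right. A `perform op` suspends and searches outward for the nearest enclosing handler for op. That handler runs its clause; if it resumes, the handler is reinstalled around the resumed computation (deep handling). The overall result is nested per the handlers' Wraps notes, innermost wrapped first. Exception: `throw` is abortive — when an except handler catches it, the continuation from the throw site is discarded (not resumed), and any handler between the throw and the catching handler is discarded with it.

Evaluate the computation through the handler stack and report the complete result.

Step-by-step:
choose[0, 4] @ H3
  branch[0] choose=0:
    choose[5, 1] @ H3
      branch[0] choose=5:
        choose[1, 2, 3] @ H3
          branch[0] choose=1:
            H0 returns [4]
            H1 returns [4]
            H2 returns [4]
            H3 returns [[4]]
          branch[1] choose=2:
            H0 returns [3]
            H1 returns [3]
            H2 returns [3]
            H3 returns [[3]]
          branch[2] choose=3:
            H0 returns [2]
            H1 returns [2]
            H2 returns [2]
            H3 returns [[2]]
      branch[1] choose=1:
        choose[1, 2, 3] @ H3
          branch[0] choose=1:
            H0 returns [0]
            H1 returns [0]
            H2 returns [0]
            H3 returns [[0]]
          branch[1] choose=2:
            H0 returns [-1]
            H1 returns [-1]
            H2 returns [-1]
            H3 returns [[-1]]
          branch[2] choose=3:
            H0 returns [-2]
            H1 returns [-2]
            H2 returns [-2]
            H3 returns [[-2]]
  branch[1] choose=4:
    choose[5, 1] @ H3
      branch[0] choose=5:
        choose[1, 2, 3] @ H3
          branch[0] choose=1:
            H0 returns [8]
            H1 returns [8]
            H2 returns [8]
            H3 returns [[8]]
          branch[1] choose=2:
            H0 returns [7]
            H1 returns [7]
            H2 returns [7]
            H3 returns [[7]]
          branch[2] choose=3:
            H0 returns [6]
            H1 returns [6]
            H2 returns [6]
            H3 returns [[6]]
      branch[1] choose=1:
        choose[1, 2, 3] @ H3
          branch[0] choose=1:
            H0 returns [4]
            H1 returns [4]
            H2 returns [4]
            H3 returns [[4]]
          branch[1] choose=2:
            H0 returns [3]
            H1 returns [3]
            H2 returns [3]
            H3 returns [[3]]
          branch[2] choose=3:
            H0 returns [2]
            H1 returns [2]
            H2 returns [2]
            H3 returns [[2]]
= [[4], [3], [2], [0], [-1], [-2], [8], [7], [6], [4], [3], [2]]

Answer: [[4], [3], [2], [0], [-1], [-2], [8], [7], [6], [4], [3], [2]]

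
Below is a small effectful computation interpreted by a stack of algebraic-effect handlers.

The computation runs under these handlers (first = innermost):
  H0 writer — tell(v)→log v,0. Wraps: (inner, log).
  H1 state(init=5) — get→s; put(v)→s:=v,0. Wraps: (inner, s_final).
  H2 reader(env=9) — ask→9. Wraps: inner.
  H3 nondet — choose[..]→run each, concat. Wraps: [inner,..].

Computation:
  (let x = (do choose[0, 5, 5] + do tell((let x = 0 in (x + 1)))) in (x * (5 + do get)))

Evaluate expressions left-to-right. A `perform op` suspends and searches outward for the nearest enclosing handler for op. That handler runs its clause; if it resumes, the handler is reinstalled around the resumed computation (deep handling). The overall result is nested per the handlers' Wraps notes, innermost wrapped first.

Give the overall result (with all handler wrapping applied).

Answer: [((0, (1)), 5), ((50, (1)), 5), ((50, (1)), 5)]

Evaluation trace:
choose[0, 5, 5] @ H3
  branch[0] choose=0:
    tell(1) @ H0 ⇒ log+=1
    get @ H1 ⇒ 5
    H0 returns (0, (1))
    H1 returns ((0, (1)), 5)
    H2 returns ((0, (1)), 5)
    H3 returns [((0, (1)), 5)]
  branch[1] choose=5:
    tell(1) @ H0 ⇒ log+=1
    get @ H1 ⇒ 5
    H0 returns (50, (1))
    H1 returns ((50, (1)), 5)
    H2 returns ((50, (1)), 5)
    H3 returns [((50, (1)), 5)]
  branch[2] choose=5:
    tell(1) @ H0 ⇒ log+=1
    get @ H1 ⇒ 5
    H0 returns (50, (1))
    H1 returns ((50, (1)), 5)
    H2 returns ((50, (1)), 5)
    H3 returns [((50, (1)), 5)]
= [((0, (1)), 5), ((50, (1)), 5), ((50, (1)), 5)]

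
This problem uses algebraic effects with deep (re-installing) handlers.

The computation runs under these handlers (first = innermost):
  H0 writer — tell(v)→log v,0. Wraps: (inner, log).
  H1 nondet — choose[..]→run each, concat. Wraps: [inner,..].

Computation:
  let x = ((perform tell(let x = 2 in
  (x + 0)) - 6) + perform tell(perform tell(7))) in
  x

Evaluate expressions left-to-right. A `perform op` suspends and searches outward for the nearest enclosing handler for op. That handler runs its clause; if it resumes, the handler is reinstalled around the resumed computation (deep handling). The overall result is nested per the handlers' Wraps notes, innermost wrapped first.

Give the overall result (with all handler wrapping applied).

Answer: [(-6, (2, 7, 0))]

Working:
tell(2) @ H0 ⇒ log+=2
tell(7) @ H0 ⇒ log+=7
tell(0) @ H0 ⇒ log+=0
H0 returns (-6, (2, 7, 0))
H1 returns [(-6, (2, 7, 0))]
= [(-6, (2, 7, 0))]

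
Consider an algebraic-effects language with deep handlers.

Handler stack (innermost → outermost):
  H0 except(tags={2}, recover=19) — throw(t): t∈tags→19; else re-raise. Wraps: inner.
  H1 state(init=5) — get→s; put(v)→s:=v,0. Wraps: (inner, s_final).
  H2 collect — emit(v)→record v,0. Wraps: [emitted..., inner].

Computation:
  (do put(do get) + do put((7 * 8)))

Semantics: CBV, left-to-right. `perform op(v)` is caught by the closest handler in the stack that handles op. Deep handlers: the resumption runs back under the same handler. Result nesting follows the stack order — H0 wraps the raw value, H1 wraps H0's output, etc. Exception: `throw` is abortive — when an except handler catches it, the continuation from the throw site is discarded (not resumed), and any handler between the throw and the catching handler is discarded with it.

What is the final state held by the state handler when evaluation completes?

Answer: 56

Working:
get @ H1 ⇒ 5
put(5) @ H1 ⇒ s:=5
put(56) @ H1 ⇒ s:=56
H0 returns 0
H1 returns (0, 56)
H2 returns [(0, 56)]
= [(0, 56)]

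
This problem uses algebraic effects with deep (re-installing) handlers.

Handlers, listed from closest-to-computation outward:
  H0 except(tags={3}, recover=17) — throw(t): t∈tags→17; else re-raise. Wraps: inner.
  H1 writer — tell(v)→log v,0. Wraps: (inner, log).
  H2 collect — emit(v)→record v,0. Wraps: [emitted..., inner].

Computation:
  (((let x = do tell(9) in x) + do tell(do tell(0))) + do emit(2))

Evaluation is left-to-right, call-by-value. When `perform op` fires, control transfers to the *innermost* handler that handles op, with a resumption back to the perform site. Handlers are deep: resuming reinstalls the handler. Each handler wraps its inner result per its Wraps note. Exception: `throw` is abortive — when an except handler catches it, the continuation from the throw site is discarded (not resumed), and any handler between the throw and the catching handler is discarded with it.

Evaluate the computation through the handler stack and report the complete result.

Answer: [2, (0, (9, 0, 0))]

Evaluation trace:
tell(9) @ H1 ⇒ log+=9
tell(0) @ H1 ⇒ log+=0
tell(0) @ H1 ⇒ log+=0
emit(2) @ H2 ⇒ out+=2
H0 returns 0
H1 returns (0, (9, 0, 0))
H2 returns [2, (0, (9, 0, 0))]
= [2, (0, (9, 0, 0))]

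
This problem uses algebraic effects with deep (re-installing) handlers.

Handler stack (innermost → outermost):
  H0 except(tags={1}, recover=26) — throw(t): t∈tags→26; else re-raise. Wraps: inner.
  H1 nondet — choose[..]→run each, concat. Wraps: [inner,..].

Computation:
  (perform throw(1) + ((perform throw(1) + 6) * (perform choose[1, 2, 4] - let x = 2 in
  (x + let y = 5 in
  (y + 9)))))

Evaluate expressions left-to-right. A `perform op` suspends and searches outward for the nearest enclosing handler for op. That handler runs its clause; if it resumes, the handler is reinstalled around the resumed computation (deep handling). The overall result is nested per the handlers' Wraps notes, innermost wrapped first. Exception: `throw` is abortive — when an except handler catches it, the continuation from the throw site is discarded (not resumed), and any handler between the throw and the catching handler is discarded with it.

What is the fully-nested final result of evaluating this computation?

Answer: [26]

Step-by-step:
throw(1) @ H0 caught ⇒ 26
H1 returns [26]
= [26]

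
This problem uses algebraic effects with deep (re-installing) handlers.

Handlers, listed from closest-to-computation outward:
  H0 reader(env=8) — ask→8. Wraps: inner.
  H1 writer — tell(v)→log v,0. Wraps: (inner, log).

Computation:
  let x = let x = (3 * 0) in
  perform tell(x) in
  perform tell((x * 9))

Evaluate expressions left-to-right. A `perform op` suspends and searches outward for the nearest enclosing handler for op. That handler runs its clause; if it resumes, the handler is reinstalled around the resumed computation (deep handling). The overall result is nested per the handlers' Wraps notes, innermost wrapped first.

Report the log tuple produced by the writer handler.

Answer: (0, 0)

Step-by-step:
tell(0) @ H1 ⇒ log+=0
tell(0) @ H1 ⇒ log+=0
H0 returns 0
H1 returns (0, (0, 0))
= (0, (0, 0))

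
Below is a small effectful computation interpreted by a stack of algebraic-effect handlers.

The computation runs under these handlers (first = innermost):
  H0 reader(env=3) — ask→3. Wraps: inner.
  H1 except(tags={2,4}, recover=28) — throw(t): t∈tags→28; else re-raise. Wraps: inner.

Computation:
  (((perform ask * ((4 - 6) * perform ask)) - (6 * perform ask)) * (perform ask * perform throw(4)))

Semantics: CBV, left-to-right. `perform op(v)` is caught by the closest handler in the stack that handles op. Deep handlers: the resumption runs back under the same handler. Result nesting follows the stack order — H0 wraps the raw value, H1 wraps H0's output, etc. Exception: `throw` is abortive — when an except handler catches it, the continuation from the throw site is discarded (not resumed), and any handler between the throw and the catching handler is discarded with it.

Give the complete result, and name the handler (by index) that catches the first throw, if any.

Evaluation trace:
ask @ H0 ⇒ 3
ask @ H0 ⇒ 3
ask @ H0 ⇒ 3
ask @ H0 ⇒ 3
throw(4) @ H1 caught ⇒ 28
= 28

Answer: 28 ; first throw caught by: H1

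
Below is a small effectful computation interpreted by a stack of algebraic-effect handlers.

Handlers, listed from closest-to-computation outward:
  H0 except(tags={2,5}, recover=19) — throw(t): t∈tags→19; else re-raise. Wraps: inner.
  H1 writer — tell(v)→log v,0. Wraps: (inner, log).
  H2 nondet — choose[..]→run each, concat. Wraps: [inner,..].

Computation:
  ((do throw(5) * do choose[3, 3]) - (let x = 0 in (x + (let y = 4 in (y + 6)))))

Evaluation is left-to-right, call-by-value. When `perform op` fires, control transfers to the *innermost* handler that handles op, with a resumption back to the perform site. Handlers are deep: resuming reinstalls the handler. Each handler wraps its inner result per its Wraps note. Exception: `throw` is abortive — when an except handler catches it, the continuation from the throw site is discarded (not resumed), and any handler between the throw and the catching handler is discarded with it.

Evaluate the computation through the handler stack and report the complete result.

Answer: [(19, ())]

Evaluation trace:
throw(5) @ H0 caught ⇒ 19
H1 returns (19, ())
H2 returns [(19, ())]
= [(19, ())]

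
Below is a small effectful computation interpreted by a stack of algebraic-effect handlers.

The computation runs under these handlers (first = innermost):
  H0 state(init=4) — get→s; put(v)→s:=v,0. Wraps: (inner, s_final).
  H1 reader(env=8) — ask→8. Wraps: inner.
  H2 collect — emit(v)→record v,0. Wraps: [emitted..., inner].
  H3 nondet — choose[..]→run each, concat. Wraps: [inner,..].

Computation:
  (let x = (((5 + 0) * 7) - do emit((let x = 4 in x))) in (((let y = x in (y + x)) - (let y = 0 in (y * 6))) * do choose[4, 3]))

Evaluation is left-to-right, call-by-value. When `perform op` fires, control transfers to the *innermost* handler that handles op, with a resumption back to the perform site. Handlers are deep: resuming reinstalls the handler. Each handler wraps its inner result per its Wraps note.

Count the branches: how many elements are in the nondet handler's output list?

Answer: 2

Step-by-step:
emit(4) @ H2 ⇒ out+=4
choose[4, 3] @ H3
  branch[0] choose=4:
    H0 returns (280, 4)
    H1 returns (280, 4)
    H2 returns [4, (280, 4)]
    H3 returns [[4, (280, 4)]]
  branch[1] choose=3:
    H0 returns (210, 4)
    H1 returns (210, 4)
    H2 returns [4, (210, 4)]
    H3 returns [[4, (210, 4)]]
= [[4, (280, 4)], [4, (210, 4)]]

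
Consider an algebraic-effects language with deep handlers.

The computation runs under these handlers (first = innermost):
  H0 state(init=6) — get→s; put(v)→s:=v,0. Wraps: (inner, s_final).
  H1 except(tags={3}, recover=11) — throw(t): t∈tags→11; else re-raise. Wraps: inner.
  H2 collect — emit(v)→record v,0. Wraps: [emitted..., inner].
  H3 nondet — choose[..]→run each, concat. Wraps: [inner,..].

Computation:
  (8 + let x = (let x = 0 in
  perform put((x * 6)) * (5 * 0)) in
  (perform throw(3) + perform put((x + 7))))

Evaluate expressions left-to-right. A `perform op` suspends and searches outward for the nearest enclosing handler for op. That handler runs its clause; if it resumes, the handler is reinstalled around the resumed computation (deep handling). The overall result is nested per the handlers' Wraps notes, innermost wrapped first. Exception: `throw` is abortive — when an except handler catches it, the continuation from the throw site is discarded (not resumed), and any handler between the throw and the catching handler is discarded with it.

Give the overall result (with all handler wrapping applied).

Answer: [[11]]

Working:
put(0) @ H0 ⇒ s:=0
throw(3) @ H1 caught ⇒ 11
H2 returns [11]
H3 returns [[11]]
= [[11]]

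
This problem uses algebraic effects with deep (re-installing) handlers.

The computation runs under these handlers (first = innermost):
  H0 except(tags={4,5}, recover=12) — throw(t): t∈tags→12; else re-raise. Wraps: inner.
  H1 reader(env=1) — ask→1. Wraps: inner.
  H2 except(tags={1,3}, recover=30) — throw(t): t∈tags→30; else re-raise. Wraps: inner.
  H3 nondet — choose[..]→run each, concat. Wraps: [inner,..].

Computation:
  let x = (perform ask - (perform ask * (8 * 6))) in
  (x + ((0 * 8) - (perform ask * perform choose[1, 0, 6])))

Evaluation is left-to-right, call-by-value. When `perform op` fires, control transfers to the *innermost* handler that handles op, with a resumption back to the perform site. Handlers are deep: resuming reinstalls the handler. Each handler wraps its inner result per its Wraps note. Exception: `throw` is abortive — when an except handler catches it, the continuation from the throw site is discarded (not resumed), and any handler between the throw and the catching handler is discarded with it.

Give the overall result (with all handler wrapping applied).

Step-by-step:
ask @ H1 ⇒ 1
ask @ H1 ⇒ 1
ask @ H1 ⇒ 1
choose[1, 0, 6] @ H3
  branch[0] choose=1:
    H0 returns -48
    H1 returns -48
    H2 returns -48
    H3 returns [-48]
  branch[1] choose=0:
    H0 returns -47
    H1 returns -47
    H2 returns -47
    H3 returns [-47]
  branch[2] choose=6:
    H0 returns -53
    H1 returns -53
    H2 returns -53
    H3 returns [-53]
= [-48, -47, -53]

Answer: [-48, -47, -53]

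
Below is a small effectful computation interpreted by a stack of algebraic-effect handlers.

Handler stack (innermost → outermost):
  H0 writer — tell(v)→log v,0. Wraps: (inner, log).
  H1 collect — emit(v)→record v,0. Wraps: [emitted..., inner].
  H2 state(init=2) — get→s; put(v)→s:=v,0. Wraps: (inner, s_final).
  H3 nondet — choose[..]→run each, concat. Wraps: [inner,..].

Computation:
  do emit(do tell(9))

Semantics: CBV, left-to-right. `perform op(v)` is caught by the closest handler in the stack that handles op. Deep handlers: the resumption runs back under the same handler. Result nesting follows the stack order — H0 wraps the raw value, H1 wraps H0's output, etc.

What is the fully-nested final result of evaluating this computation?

Step-by-step:
tell(9) @ H0 ⇒ log+=9
emit(0) @ H1 ⇒ out+=0
H0 returns (0, (9))
H1 returns [0, (0, (9))]
H2 returns ([0, (0, (9))], 2)
H3 returns [([0, (0, (9))], 2)]
= [([0, (0, (9))], 2)]

Answer: [([0, (0, (9))], 2)]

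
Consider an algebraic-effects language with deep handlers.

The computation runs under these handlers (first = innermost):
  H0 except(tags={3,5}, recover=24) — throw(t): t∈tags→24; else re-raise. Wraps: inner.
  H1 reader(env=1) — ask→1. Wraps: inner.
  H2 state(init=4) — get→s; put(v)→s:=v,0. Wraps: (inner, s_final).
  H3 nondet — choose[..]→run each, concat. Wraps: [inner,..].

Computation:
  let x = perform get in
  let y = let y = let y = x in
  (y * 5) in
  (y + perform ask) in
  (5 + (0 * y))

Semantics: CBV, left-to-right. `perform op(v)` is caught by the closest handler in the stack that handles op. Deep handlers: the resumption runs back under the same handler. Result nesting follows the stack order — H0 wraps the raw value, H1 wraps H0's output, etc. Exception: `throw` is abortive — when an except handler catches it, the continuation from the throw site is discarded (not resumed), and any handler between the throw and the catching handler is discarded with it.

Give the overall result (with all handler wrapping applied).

Evaluation trace:
get @ H2 ⇒ 4
ask @ H1 ⇒ 1
H0 returns 5
H1 returns 5
H2 returns (5, 4)
H3 returns [(5, 4)]
= [(5, 4)]

Answer: [(5, 4)]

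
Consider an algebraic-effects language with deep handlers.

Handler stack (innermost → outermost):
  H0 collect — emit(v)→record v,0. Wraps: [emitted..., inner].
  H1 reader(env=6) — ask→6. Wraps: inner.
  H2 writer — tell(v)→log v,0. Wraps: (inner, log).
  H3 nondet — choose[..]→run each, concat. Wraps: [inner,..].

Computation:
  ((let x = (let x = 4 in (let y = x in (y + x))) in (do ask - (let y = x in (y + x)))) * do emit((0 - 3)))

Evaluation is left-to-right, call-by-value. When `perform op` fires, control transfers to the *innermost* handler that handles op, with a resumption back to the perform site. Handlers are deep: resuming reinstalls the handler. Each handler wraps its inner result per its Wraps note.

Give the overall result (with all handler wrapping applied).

Answer: [([-3, 0], ())]

Step-by-step:
ask @ H1 ⇒ 6
emit(-3) @ H0 ⇒ out+=-3
H0 returns [-3, 0]
H1 returns [-3, 0]
H2 returns ([-3, 0], ())
H3 returns [([-3, 0], ())]
= [([-3, 0], ())]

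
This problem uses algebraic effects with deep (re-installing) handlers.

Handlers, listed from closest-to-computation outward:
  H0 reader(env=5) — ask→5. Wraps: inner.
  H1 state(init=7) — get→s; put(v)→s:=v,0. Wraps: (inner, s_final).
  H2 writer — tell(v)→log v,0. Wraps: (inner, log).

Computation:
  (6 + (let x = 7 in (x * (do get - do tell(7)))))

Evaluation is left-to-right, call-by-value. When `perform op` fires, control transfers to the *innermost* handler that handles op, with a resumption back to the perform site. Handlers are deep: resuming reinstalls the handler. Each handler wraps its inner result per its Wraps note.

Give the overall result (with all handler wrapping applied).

Working:
get @ H1 ⇒ 7
tell(7) @ H2 ⇒ log+=7
H0 returns 55
H1 returns (55, 7)
H2 returns ((55, 7), (7))
= ((55, 7), (7))

Answer: ((55, 7), (7))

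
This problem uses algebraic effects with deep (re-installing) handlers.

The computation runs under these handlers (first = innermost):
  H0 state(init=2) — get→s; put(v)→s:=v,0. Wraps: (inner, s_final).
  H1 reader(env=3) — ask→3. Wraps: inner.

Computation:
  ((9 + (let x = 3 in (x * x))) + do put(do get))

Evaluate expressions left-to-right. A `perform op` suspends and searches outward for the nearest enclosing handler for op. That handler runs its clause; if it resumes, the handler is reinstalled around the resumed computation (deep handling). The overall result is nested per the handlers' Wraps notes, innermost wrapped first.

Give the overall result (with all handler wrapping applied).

Answer: (18, 2)

Evaluation trace:
get @ H0 ⇒ 2
put(2) @ H0 ⇒ s:=2
H0 returns (18, 2)
H1 returns (18, 2)
= (18, 2)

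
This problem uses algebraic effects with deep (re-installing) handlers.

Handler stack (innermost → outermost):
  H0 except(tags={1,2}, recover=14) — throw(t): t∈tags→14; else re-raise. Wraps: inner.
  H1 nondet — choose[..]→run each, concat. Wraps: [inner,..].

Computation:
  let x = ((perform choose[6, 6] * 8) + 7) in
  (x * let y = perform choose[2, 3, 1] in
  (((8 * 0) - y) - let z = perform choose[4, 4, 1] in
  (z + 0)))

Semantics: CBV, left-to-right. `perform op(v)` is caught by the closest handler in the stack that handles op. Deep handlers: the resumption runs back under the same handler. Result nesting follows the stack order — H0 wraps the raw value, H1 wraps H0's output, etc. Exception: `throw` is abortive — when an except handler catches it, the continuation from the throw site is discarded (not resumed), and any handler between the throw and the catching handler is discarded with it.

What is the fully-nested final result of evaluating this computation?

Evaluation trace:
choose[6, 6] @ H1
  branch[0] choose=6:
    choose[2, 3, 1] @ H1
      branch[0] choose=2:
        choose[4, 4, 1] @ H1
          branch[0] choose=4:
            H0 returns -330
            H1 returns [-330]
          branch[1] choose=4:
            H0 returns -330
            H1 returns [-330]
          branch[2] choose=1:
            H0 returns -165
            H1 returns [-165]
      branch[1] choose=3:
        choose[4, 4, 1] @ H1
          branch[0] choose=4:
            H0 returns -385
            H1 returns [-385]
          branch[1] choose=4:
            H0 returns -385
            H1 returns [-385]
          branch[2] choose=1:
            H0 returns -220
            H1 returns [-220]
      branch[2] choose=1:
        choose[4, 4, 1] @ H1
          branch[0] choose=4:
            H0 returns -275
            H1 returns [-275]
          branch[1] choose=4:
            H0 returns -275
            H1 returns [-275]
          branch[2] choose=1:
            H0 returns -110
            H1 returns [-110]
  branch[1] choose=6:
    choose[2, 3, 1] @ H1
      branch[0] choose=2:
        choose[4, 4, 1] @ H1
          branch[0] choose=4:
            H0 returns -330
            H1 returns [-330]
          branch[1] choose=4:
            H0 returns -330
            H1 returns [-330]
          branch[2] choose=1:
            H0 returns -165
            H1 returns [-165]
      branch[1] choose=3:
        choose[4, 4, 1] @ H1
          branch[0] choose=4:
            H0 returns -385
            H1 returns [-385]
          branch[1] choose=4:
            H0 returns -385
            H1 returns [-385]
          branch[2] choose=1:
            H0 returns -220
            H1 returns [-220]
      branch[2] choose=1:
        choose[4, 4, 1] @ H1
          branch[0] choose=4:
            H0 returns -275
            H1 returns [-275]
          branch[1] choose=4:
            H0 returns -275
            H1 returns [-275]
          branch[2] choose=1:
            H0 returns -110
            H1 returns [-110]
= [-330, -330, -165, -385, -385, -220, -275, -275, -110, -330, -330, -165, -385, -385, -220, -275, -275, -110]

Answer: [-330, -330, -165, -385, -385, -220, -275, -275, -110, -330, -330, -165, -385, -385, -220, -275, -275, -110]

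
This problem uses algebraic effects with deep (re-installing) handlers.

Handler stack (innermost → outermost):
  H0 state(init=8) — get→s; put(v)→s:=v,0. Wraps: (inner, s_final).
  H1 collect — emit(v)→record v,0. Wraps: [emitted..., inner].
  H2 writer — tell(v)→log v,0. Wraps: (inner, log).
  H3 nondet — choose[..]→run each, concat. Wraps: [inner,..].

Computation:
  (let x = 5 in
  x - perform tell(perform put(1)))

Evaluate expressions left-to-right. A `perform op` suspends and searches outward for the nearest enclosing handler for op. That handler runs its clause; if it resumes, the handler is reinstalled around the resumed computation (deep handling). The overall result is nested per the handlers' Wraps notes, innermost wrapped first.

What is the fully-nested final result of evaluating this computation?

Answer: [([(5, 1)], (0))]

Evaluation trace:
put(1) @ H0 ⇒ s:=1
tell(0) @ H2 ⇒ log+=0
H0 returns (5, 1)
H1 returns [(5, 1)]
H2 returns ([(5, 1)], (0))
H3 returns [([(5, 1)], (0))]
= [([(5, 1)], (0))]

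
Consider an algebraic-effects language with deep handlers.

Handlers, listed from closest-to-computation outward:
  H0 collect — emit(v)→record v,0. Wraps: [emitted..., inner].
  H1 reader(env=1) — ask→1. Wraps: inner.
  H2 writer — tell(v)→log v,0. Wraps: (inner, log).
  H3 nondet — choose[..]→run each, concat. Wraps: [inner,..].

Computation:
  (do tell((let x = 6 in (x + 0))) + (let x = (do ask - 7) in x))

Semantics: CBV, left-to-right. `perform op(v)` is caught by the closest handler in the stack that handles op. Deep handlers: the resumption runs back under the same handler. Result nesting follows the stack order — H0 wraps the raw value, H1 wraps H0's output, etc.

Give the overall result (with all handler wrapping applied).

Working:
tell(6) @ H2 ⇒ log+=6
ask @ H1 ⇒ 1
H0 returns [-6]
H1 returns [-6]
H2 returns ([-6], (6))
H3 returns [([-6], (6))]
= [([-6], (6))]

Answer: [([-6], (6))]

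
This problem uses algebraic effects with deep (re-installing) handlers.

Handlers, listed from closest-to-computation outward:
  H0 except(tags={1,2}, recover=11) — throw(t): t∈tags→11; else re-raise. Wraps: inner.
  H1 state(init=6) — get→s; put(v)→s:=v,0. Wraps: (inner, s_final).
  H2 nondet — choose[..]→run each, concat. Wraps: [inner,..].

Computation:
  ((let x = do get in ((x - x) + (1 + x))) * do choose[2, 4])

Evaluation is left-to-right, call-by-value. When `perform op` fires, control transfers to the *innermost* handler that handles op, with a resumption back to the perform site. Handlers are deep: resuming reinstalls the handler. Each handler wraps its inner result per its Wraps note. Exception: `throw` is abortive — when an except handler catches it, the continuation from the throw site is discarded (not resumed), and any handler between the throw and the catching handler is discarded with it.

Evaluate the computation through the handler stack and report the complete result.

Step-by-step:
get @ H1 ⇒ 6
choose[2, 4] @ H2
  branch[0] choose=2:
    H0 returns 14
    H1 returns (14, 6)
    H2 returns [(14, 6)]
  branch[1] choose=4:
    H0 returns 28
    H1 returns (28, 6)
    H2 returns [(28, 6)]
= [(14, 6), (28, 6)]

Answer: [(14, 6), (28, 6)]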